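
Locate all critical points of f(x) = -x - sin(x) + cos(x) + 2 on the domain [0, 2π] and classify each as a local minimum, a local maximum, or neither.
f'(x) = -sqrt(2)*sin(x + pi/4) - 1

Solve f'(x) = 0 on [0, 2π]:
  f'(x) = 0 ⇔ -sin(x) - cos(x) = 1. Write the left side as R·cos(x + φ) with R = √((-1)² + 1²) = sqrt(2), cos φ = -sqrt(2)/2, sin φ = sqrt(2)/2; then cos(x + φ) = sqrt(2)/2. Solve for x and keep the solutions lying in [0, 2π].
  ⇒ x = pi ≈ 3.1416, 3*pi/2 ≈ 4.7124

f''(x) = sin(x) - cos(x)
Second-derivative test at each critical point:
  f''(3.1416) = 1 > 0 → local minimum
  f''(4.7124) = -1 < 0 → local maximum

Critical points: x = pi ≈ 3.1416 (local minimum); x = 3*pi/2 ≈ 4.7124 (local maximum)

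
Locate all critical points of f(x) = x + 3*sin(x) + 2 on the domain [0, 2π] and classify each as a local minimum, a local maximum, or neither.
f'(x) = 3*cos(x) + 1

Solve f'(x) = 0 on [0, 2π]:
  f'(x) = 0 ⇔ cos(x) = -1/3, i.e. x = ±arccos(-1/3) + 2nπ; keep the solutions lying in [0, 2π].
  ⇒ x = acos(-1/3) ≈ 1.9106, -acos(-1/3) + 2*pi ≈ 4.3726

f''(x) = -3*sin(x)
Second-derivative test at each critical point:
  f''(1.9106) = -2.8284 < 0 → local maximum
  f''(4.3726) = 2.8284 > 0 → local minimum

Critical points: x = acos(-1/3) ≈ 1.9106 (local maximum); x = -acos(-1/3) + 2*pi ≈ 4.3726 (local minimum)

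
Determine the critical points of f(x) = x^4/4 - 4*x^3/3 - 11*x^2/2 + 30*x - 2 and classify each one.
f'(x) = x^3 - 4*x^2 - 11*x + 30

Solve f'(x) = 0:
  Factor: x^3 - 4*x^2 - 11*x + 30 = (x - 5)*(x - 2)*(x + 3) = 0.
  ⇒ x = -3, 2, 5

f''(x) = 3*x^2 - 8*x - 11
Second-derivative test at each critical point:
  f''(-3) = 40 > 0 → local minimum
  f''(2) = -15 < 0 → local maximum
  f''(5) = 24 > 0 → local minimum

Critical points: x = -3 (local minimum); x = 2 (local maximum); x = 5 (local minimum)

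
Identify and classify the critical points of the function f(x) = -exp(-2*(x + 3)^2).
f'(x) = 4*(x + 3)*exp(-2*(x + 3)^2)

Solve f'(x) = 0:
  f'(x) = (4*x + 12)·exp(-2*(x + 3)^2) and exp(-2*(x + 3)^2) > 0 for every x, so f'(x) = 0 ⇔ 4*x + 12 = 0.
  Factor: 4*x + 12 = 4*(x + 3) = 0.
  ⇒ x = -3

f''(x) = 4*(1 - 4*(x + 3)^2)*exp(-2*(x + 3)^2)
Second-derivative test at each critical point:
  f''(-3) = 4 > 0 → local minimum

Critical points: x = -3 (local minimum)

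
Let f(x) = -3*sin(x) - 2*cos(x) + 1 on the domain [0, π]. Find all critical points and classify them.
f'(x) = 2*sin(x) - 3*cos(x)

Solve f'(x) = 0 on [0, π]:
  f'(x) = 0 ⇔ -3*cos(x) = -2*sin(x) ⇔ tan(x) = 3/2, i.e. x = arctan(3/2) + nπ; keep the solutions lying in [0, π].
  ⇒ x = atan(3/2) ≈ 0.9828

f''(x) = 3*sin(x) + 2*cos(x)
Second-derivative test at each critical point:
  f''(0.9828) = 3.6056 > 0 → local minimum

Critical points: x = atan(3/2) ≈ 0.9828 (local minimum)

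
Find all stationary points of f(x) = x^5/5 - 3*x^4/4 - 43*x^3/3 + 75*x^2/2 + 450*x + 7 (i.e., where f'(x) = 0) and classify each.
f'(x) = x^4 - 3*x^3 - 43*x^2 + 75*x + 450

Solve f'(x) = 0:
  Factor: x^4 - 3*x^3 - 43*x^2 + 75*x + 450 = (x - 6)*(x - 5)*(x + 3)*(x + 5) = 0.
  ⇒ x = -5, -3, 5, 6

f''(x) = 4*x^3 - 9*x^2 - 86*x + 75
Second-derivative test at each critical point:
  f''(-5) = -220 < 0 → local maximum
  f''(-3) = 144 > 0 → local minimum
  f''(5) = -80 < 0 → local maximum
  f''(6) = 99 > 0 → local minimum

Critical points: x = -5 (local maximum); x = -3 (local minimum); x = 5 (local maximum); x = 6 (local minimum)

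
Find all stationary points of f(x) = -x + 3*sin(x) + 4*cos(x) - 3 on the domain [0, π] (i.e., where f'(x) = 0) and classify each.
f'(x) = -4*sin(x) + 3*cos(x) - 1

Solve f'(x) = 0 on [0, π]:
  f'(x) = 0 ⇔ -4*sin(x) + 3*cos(x) = 1. Write the left side as R·cos(x + φ) with R = √(3² + 4²) = 5, cos φ = 3/5, sin φ = 4/5; then cos(x + φ) = 1/5. Solve for x and keep the solutions lying in [0, π].
  ⇒ x = atan((-4 + 6*sqrt(6))/(3 + 8*sqrt(6))) ≈ 0.4421

f''(x) = -3*sin(x) - 4*cos(x)
Second-derivative test at each critical point:
  f''(0.4421) = -4.8990 < 0 → local maximum

Critical points: x = atan((-4 + 6*sqrt(6))/(3 + 8*sqrt(6))) ≈ 0.4421 (local maximum)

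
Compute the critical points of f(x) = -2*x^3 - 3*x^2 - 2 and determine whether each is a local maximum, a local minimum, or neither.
f'(x) = 6*x*(-x - 1)

Solve f'(x) = 0:
  Factor: -6*x^2 - 6*x = -6*x*(x + 1) = 0.
  ⇒ x = -1, 0

f''(x) = -12*x - 6
Second-derivative test at each critical point:
  f''(-1) = 6 > 0 → local minimum
  f''(0) = -6 < 0 → local maximum

Critical points: x = -1 (local minimum); x = 0 (local maximum)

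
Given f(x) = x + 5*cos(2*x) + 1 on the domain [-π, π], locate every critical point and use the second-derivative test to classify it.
f'(x) = 1 - 10*sin(2*x)

Solve f'(x) = 0 on [-π, π]:
  f'(x) = 0 ⇔ sin(2*x) = 1/10, i.e. 2*x = arcsin(1/10) + 2nπ or 2*x = π − arcsin(1/10) + 2nπ; keep the solutions lying in [-π, π].
  ⇒ x = -pi + asin(1/10)/2 ≈ -3.0915, -pi/2 - asin(1/10)/2 ≈ -1.6209, asin(1/10)/2 ≈ 0.0501, -asin(1/10)/2 + pi/2 ≈ 1.5207

f''(x) = -20*cos(2*x)
Second-derivative test at each critical point:
  f''(-3.0915) = -19.8997 < 0 → local maximum
  f''(-1.6209) = 19.8997 > 0 → local minimum
  f''(0.0501) = -19.8997 < 0 → local maximum
  f''(1.5207) = 19.8997 > 0 → local minimum

Critical points: x = -pi + asin(1/10)/2 ≈ -3.0915 (local maximum); x = -pi/2 - asin(1/10)/2 ≈ -1.6209 (local minimum); x = asin(1/10)/2 ≈ 0.0501 (local maximum); x = -asin(1/10)/2 + pi/2 ≈ 1.5207 (local minimum)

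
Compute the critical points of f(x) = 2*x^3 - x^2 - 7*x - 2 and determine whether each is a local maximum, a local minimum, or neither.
f'(x) = 6*x^2 - 2*x - 7

Solve f'(x) = 0:
  6*x^2 - 2*x - 7 = 0 has no rational roots; quadratic formula: x = (2 ± √172)/12.
  ⇒ x = 1/6 - sqrt(43)/6 ≈ -0.9262, 1/6 + sqrt(43)/6 ≈ 1.2596

f''(x) = 12*x - 2
Second-derivative test at each critical point:
  f''(-0.9262) = -13.1149 < 0 → local maximum
  f''(1.2596) = 13.1149 > 0 → local minimum

Critical points: x = 1/6 - sqrt(43)/6 ≈ -0.9262 (local maximum); x = 1/6 + sqrt(43)/6 ≈ 1.2596 (local minimum)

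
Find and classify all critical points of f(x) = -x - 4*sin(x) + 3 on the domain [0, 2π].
f'(x) = -4*cos(x) - 1

Solve f'(x) = 0 on [0, 2π]:
  f'(x) = 0 ⇔ cos(x) = -1/4, i.e. x = ±arccos(-1/4) + 2nπ; keep the solutions lying in [0, 2π].
  ⇒ x = acos(-1/4) ≈ 1.8235, -acos(-1/4) + 2*pi ≈ 4.4597

f''(x) = 4*sin(x)
Second-derivative test at each critical point:
  f''(1.8235) = 3.8730 > 0 → local minimum
  f''(4.4597) = -3.8730 < 0 → local maximum

Critical points: x = acos(-1/4) ≈ 1.8235 (local minimum); x = -acos(-1/4) + 2*pi ≈ 4.4597 (local maximum)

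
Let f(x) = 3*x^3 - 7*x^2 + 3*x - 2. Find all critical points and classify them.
f'(x) = 9*x^2 - 14*x + 3

Solve f'(x) = 0:
  9*x^2 - 14*x + 3 = 0 has no rational roots; quadratic formula: x = (14 ± √88)/18.
  ⇒ x = 7/9 - sqrt(22)/9 ≈ 0.2566, sqrt(22)/9 + 7/9 ≈ 1.2989

f''(x) = 18*x - 14
Second-derivative test at each critical point:
  f''(0.2566) = -9.3808 < 0 → local maximum
  f''(1.2989) = 9.3808 > 0 → local minimum

Critical points: x = 7/9 - sqrt(22)/9 ≈ 0.2566 (local maximum); x = sqrt(22)/9 + 7/9 ≈ 1.2989 (local minimum)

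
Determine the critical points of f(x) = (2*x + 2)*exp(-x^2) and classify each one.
f'(x) = 2*(-2*x*(x + 1) + 1)*exp(-x^2)

Solve f'(x) = 0:
  f'(x) = (-4*x^2 - 4*x + 2)·exp(-x^2) and exp(-x^2) > 0 for every x, so f'(x) = 0 ⇔ -4*x^2 - 4*x + 2 = 0.
  Factor: -4*x^2 - 4*x + 2 = -2*(2*x^2 + 2*x - 1); 2*x^2 + 2*x - 1 = 0 has no rational roots; quadratic formula: x = (-2 ± √12)/4.
  ⇒ x = -sqrt(3)/2 - 1/2 ≈ -1.3660, -1/2 + sqrt(3)/2 ≈ 0.3660

f''(x) = 4*(2*x^2*(x + 1) - 3*x - 1)*exp(-x^2)
Second-derivative test at each critical point:
  f''(-1.3660) = 1.0721 > 0 → local minimum
  f''(0.3660) = -6.0595 < 0 → local maximum

Critical points: x = -sqrt(3)/2 - 1/2 ≈ -1.3660 (local minimum); x = -1/2 + sqrt(3)/2 ≈ 0.3660 (local maximum)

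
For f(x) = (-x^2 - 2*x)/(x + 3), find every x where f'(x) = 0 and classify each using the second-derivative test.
f'(x) = (-x^2 - 6*x - 6)/(x^2 + 6*x + 9)

Solve f'(x) = 0:
  f'(x) = -(x^2 + 6*x + 6)/(x + 3)^2; the denominator is positive wherever f is defined, so f'(x) = 0 ⇔ -x^2 - 6*x - 6 = 0.
  x^2 + 6*x + 6 = 0 has no rational roots; quadratic formula: x = (-6 ± √12)/2.
  ⇒ x = -3 - sqrt(3) ≈ -4.7321, -3 + sqrt(3) ≈ -1.2679

f''(x) = -6/(x^3 + 9*x^2 + 27*x + 27)
Second-derivative test at each critical point:
  f''(-4.7321) = 1.1547 > 0 → local minimum
  f''(-1.2679) = -1.1547 < 0 → local maximum

Critical points: x = -3 - sqrt(3) ≈ -4.7321 (local minimum); x = -3 + sqrt(3) ≈ -1.2679 (local maximum)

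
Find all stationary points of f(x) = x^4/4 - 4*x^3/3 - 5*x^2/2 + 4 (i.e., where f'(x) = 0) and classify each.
f'(x) = x*(x^2 - 4*x - 5)

Solve f'(x) = 0:
  Factor: x^3 - 4*x^2 - 5*x = x*(x - 5)*(x + 1) = 0.
  ⇒ x = -1, 0, 5

f''(x) = 3*x^2 - 8*x - 5
Second-derivative test at each critical point:
  f''(-1) = 6 > 0 → local minimum
  f''(0) = -5 < 0 → local maximum
  f''(5) = 30 > 0 → local minimum

Critical points: x = -1 (local minimum); x = 0 (local maximum); x = 5 (local minimum)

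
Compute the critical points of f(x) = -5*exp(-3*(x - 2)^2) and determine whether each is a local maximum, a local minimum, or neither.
f'(x) = 30*(x - 2)*exp(-3*(x - 2)^2)

Solve f'(x) = 0:
  f'(x) = (30*x - 60)·exp(-3*(x - 2)^2) and exp(-3*(x - 2)^2) > 0 for every x, so f'(x) = 0 ⇔ 30*x - 60 = 0.
  Factor: 30*x - 60 = 30*(x - 2) = 0.
  ⇒ x = 2

f''(x) = 30*(1 - 6*(x - 2)^2)*exp(-3*(x - 2)^2)
Second-derivative test at each critical point:
  f''(2) = 30 > 0 → local minimum

Critical points: x = 2 (local minimum)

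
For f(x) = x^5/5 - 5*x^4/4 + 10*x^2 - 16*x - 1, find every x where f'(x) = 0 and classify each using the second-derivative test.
f'(x) = x^4 - 5*x^3 + 20*x - 16

Solve f'(x) = 0:
  Factor: x^4 - 5*x^3 + 20*x - 16 = (x - 4)*(x - 2)*(x - 1)*(x + 2) = 0.
  ⇒ x = -2, 1, 2, 4

f''(x) = 4*x^3 - 15*x^2 + 20
Second-derivative test at each critical point:
  f''(-2) = -72 < 0 → local maximum
  f''(1) = 9 > 0 → local minimum
  f''(2) = -8 < 0 → local maximum
  f''(4) = 36 > 0 → local minimum

Critical points: x = -2 (local maximum); x = 1 (local minimum); x = 2 (local maximum); x = 4 (local minimum)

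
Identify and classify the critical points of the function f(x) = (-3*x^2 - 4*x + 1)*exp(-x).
f'(x) = (3*x^2 - 2*x - 5)*exp(-x)

Solve f'(x) = 0:
  f'(x) = (3*x^2 - 2*x - 5)·exp(-x) and exp(-x) > 0 for every x, so f'(x) = 0 ⇔ 3*x^2 - 2*x - 5 = 0.
  Factor: 3*x^2 - 2*x - 5 = (x + 1)*(3*x - 5) = 0.
  ⇒ x = -1, 5/3

f''(x) = (-3*x^2 + 8*x + 3)*exp(-x)
Second-derivative test at each critical point:
  f''(-1) = -21.7463 < 0 → local maximum
  f''(5/3) = 1.5110 > 0 → local minimum

Critical points: x = -1 (local maximum); x = 5/3 (local minimum)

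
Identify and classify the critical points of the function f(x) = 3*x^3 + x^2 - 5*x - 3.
f'(x) = 9*x^2 + 2*x - 5

Solve f'(x) = 0:
  9*x^2 + 2*x - 5 = 0 has no rational roots; quadratic formula: x = (-2 ± √184)/18.
  ⇒ x = -sqrt(46)/9 - 1/9 ≈ -0.8647, -1/9 + sqrt(46)/9 ≈ 0.6425

f''(x) = 18*x + 2
Second-derivative test at each critical point:
  f''(-0.8647) = -13.5647 < 0 → local maximum
  f''(0.6425) = 13.5647 > 0 → local minimum

Critical points: x = -sqrt(46)/9 - 1/9 ≈ -0.8647 (local maximum); x = -1/9 + sqrt(46)/9 ≈ 0.6425 (local minimum)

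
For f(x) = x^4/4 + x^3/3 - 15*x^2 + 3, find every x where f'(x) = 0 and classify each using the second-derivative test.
f'(x) = x*(x^2 + x - 30)

Solve f'(x) = 0:
  Factor: x^3 + x^2 - 30*x = x*(x - 5)*(x + 6) = 0.
  ⇒ x = -6, 0, 5

f''(x) = 3*x^2 + 2*x - 30
Second-derivative test at each critical point:
  f''(-6) = 66 > 0 → local minimum
  f''(0) = -30 < 0 → local maximum
  f''(5) = 55 > 0 → local minimum

Critical points: x = -6 (local minimum); x = 0 (local maximum); x = 5 (local minimum)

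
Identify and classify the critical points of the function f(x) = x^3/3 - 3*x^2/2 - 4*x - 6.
f'(x) = x^2 - 3*x - 4

Solve f'(x) = 0:
  Factor: x^2 - 3*x - 4 = (x - 4)*(x + 1) = 0.
  ⇒ x = -1, 4

f''(x) = 2*x - 3
Second-derivative test at each critical point:
  f''(-1) = -5 < 0 → local maximum
  f''(4) = 5 > 0 → local minimum

Critical points: x = -1 (local maximum); x = 4 (local minimum)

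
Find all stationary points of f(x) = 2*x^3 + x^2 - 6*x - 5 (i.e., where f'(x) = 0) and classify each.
f'(x) = 6*x^2 + 2*x - 6

Solve f'(x) = 0:
  Factor: 6*x^2 + 2*x - 6 = 2*(3*x^2 + x - 3); 3*x^2 + x - 3 = 0 has no rational roots; quadratic formula: x = (-1 ± √37)/6.
  ⇒ x = -sqrt(37)/6 - 1/6 ≈ -1.1805, -1/6 + sqrt(37)/6 ≈ 0.8471

f''(x) = 12*x + 2
Second-derivative test at each critical point:
  f''(-1.1805) = -12.1655 < 0 → local maximum
  f''(0.8471) = 12.1655 > 0 → local minimum

Critical points: x = -sqrt(37)/6 - 1/6 ≈ -1.1805 (local maximum); x = -1/6 + sqrt(37)/6 ≈ 0.8471 (local minimum)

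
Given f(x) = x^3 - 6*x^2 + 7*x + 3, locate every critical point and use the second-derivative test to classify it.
f'(x) = 3*x^2 - 12*x + 7

Solve f'(x) = 0:
  3*x^2 - 12*x + 7 = 0 has no rational roots; quadratic formula: x = (12 ± √60)/6.
  ⇒ x = 2 - sqrt(15)/3 ≈ 0.7090, sqrt(15)/3 + 2 ≈ 3.2910

f''(x) = 6*x - 12
Second-derivative test at each critical point:
  f''(0.7090) = -7.7460 < 0 → local maximum
  f''(3.2910) = 7.7460 > 0 → local minimum

Critical points: x = 2 - sqrt(15)/3 ≈ 0.7090 (local maximum); x = sqrt(15)/3 + 2 ≈ 3.2910 (local minimum)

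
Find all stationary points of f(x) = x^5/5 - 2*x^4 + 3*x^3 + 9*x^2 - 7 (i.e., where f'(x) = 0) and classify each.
f'(x) = x*(x^3 - 8*x^2 + 9*x + 18)

Solve f'(x) = 0:
  Factor: x^4 - 8*x^3 + 9*x^2 + 18*x = x*(x - 6)*(x - 3)*(x + 1) = 0.
  ⇒ x = -1, 0, 3, 6

f''(x) = 4*x^3 - 24*x^2 + 18*x + 18
Second-derivative test at each critical point:
  f''(-1) = -28 < 0 → local maximum
  f''(0) = 18 > 0 → local minimum
  f''(3) = -36 < 0 → local maximum
  f''(6) = 126 > 0 → local minimum

Critical points: x = -1 (local maximum); x = 0 (local minimum); x = 3 (local maximum); x = 6 (local minimum)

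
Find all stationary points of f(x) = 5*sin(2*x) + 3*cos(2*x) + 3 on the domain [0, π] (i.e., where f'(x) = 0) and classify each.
f'(x) = -6*sin(2*x) + 10*cos(2*x)

Solve f'(x) = 0 on [0, π]:
  f'(x) = 0 ⇔ 5*cos(2*x) = 3*sin(2*x) ⇔ tan(2*x) = 5/3, i.e. 2*x = arctan(5/3) + nπ; keep the solutions lying in [0, π].
  ⇒ x = atan(5/3)/2 ≈ 0.5152, atan(5/3)/2 + pi/2 ≈ 2.0860

f''(x) = -20*sin(2*x) - 12*cos(2*x)
Second-derivative test at each critical point:
  f''(0.5152) = -23.3238 < 0 → local maximum
  f''(2.0860) = 23.3238 > 0 → local minimum

Critical points: x = atan(5/3)/2 ≈ 0.5152 (local maximum); x = atan(5/3)/2 + pi/2 ≈ 2.0860 (local minimum)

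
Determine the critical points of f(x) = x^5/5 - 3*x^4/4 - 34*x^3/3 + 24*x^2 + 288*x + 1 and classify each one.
f'(x) = x^4 - 3*x^3 - 34*x^2 + 48*x + 288

Solve f'(x) = 0:
  Factor: x^4 - 3*x^3 - 34*x^2 + 48*x + 288 = (x - 6)*(x - 4)*(x + 3)*(x + 4) = 0.
  ⇒ x = -4, -3, 4, 6

f''(x) = 4*x^3 - 9*x^2 - 68*x + 48
Second-derivative test at each critical point:
  f''(-4) = -80 < 0 → local maximum
  f''(-3) = 63 > 0 → local minimum
  f''(4) = -112 < 0 → local maximum
  f''(6) = 180 > 0 → local minimum

Critical points: x = -4 (local maximum); x = -3 (local minimum); x = 4 (local maximum); x = 6 (local minimum)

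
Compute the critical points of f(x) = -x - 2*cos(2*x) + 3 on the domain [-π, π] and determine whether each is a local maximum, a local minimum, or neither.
f'(x) = 4*sin(2*x) - 1

Solve f'(x) = 0 on [-π, π]:
  f'(x) = 0 ⇔ sin(2*x) = 1/4, i.e. 2*x = arcsin(1/4) + 2nπ or 2*x = π − arcsin(1/4) + 2nπ; keep the solutions lying in [-π, π].
  ⇒ x = -pi + asin(1/4)/2 ≈ -3.0153, -pi/2 - asin(1/4)/2 ≈ -1.6971, asin(1/4)/2 ≈ 0.1263, -asin(1/4)/2 + pi/2 ≈ 1.4445

f''(x) = 8*cos(2*x)
Second-derivative test at each critical point:
  f''(-3.0153) = 7.7460 > 0 → local minimum
  f''(-1.6971) = -7.7460 < 0 → local maximum
  f''(0.1263) = 7.7460 > 0 → local minimum
  f''(1.4445) = -7.7460 < 0 → local maximum

Critical points: x = -pi + asin(1/4)/2 ≈ -3.0153 (local minimum); x = -pi/2 - asin(1/4)/2 ≈ -1.6971 (local maximum); x = asin(1/4)/2 ≈ 0.1263 (local minimum); x = -asin(1/4)/2 + pi/2 ≈ 1.4445 (local maximum)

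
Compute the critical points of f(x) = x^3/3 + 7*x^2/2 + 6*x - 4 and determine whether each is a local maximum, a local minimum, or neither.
f'(x) = x^2 + 7*x + 6

Solve f'(x) = 0:
  Factor: x^2 + 7*x + 6 = (x + 1)*(x + 6) = 0.
  ⇒ x = -6, -1

f''(x) = 2*x + 7
Second-derivative test at each critical point:
  f''(-6) = -5 < 0 → local maximum
  f''(-1) = 5 > 0 → local minimum

Critical points: x = -6 (local maximum); x = -1 (local minimum)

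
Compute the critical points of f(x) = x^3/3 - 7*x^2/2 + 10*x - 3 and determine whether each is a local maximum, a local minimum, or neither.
f'(x) = x^2 - 7*x + 10

Solve f'(x) = 0:
  Factor: x^2 - 7*x + 10 = (x - 5)*(x - 2) = 0.
  ⇒ x = 2, 5

f''(x) = 2*x - 7
Second-derivative test at each critical point:
  f''(2) = -3 < 0 → local maximum
  f''(5) = 3 > 0 → local minimum

Critical points: x = 2 (local maximum); x = 5 (local minimum)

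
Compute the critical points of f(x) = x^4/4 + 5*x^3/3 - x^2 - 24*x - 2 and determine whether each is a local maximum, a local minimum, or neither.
f'(x) = x^3 + 5*x^2 - 2*x - 24

Solve f'(x) = 0:
  Factor: x^3 + 5*x^2 - 2*x - 24 = (x - 2)*(x + 3)*(x + 4) = 0.
  ⇒ x = -4, -3, 2

f''(x) = 3*x^2 + 10*x - 2
Second-derivative test at each critical point:
  f''(-4) = 6 > 0 → local minimum
  f''(-3) = -5 < 0 → local maximum
  f''(2) = 30 > 0 → local minimum

Critical points: x = -4 (local minimum); x = -3 (local maximum); x = 2 (local minimum)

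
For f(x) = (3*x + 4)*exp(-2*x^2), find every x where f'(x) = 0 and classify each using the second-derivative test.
f'(x) = (-4*x*(3*x + 4) + 3)*exp(-2*x^2)

Solve f'(x) = 0:
  f'(x) = (-12*x^2 - 16*x + 3)·exp(-2*x^2) and exp(-2*x^2) > 0 for every x, so f'(x) = 0 ⇔ -12*x^2 - 16*x + 3 = 0.
  Factor: -12*x^2 - 16*x + 3 = -(2*x + 3)*(6*x - 1) = 0.
  ⇒ x = -3/2, 1/6

f''(x) = 4*(4*x^2*(3*x + 4) - 9*x - 4)*exp(-2*x^2)
Second-derivative test at each critical point:
  f''(-3/2) = 0.2222 > 0 → local minimum
  f''(1/6) = -18.9192 < 0 → local maximum

Critical points: x = -3/2 (local minimum); x = 1/6 (local maximum)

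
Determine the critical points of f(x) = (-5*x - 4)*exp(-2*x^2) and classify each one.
f'(x) = (4*x*(5*x + 4) - 5)*exp(-2*x^2)

Solve f'(x) = 0:
  f'(x) = (20*x^2 + 16*x - 5)·exp(-2*x^2) and exp(-2*x^2) > 0 for every x, so f'(x) = 0 ⇔ 20*x^2 + 16*x - 5 = 0.
  20*x^2 + 16*x - 5 = 0 has no rational roots; quadratic formula: x = (-16 ± √656)/40.
  ⇒ x = -sqrt(41)/10 - 2/5 ≈ -1.0403, -2/5 + sqrt(41)/10 ≈ 0.2403

f''(x) = 4*(-20*x^3 - 16*x^2 + 15*x + 4)*exp(-2*x^2)
Second-derivative test at each critical point:
  f''(-1.0403) = -2.9405 < 0 → local maximum
  f''(0.2403) = 22.8187 > 0 → local minimum

Critical points: x = -sqrt(41)/10 - 2/5 ≈ -1.0403 (local maximum); x = -2/5 + sqrt(41)/10 ≈ 0.2403 (local minimum)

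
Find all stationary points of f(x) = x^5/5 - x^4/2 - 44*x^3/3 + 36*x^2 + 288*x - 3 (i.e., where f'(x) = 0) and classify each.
f'(x) = x^4 - 2*x^3 - 44*x^2 + 72*x + 288

Solve f'(x) = 0:
  Factor: x^4 - 2*x^3 - 44*x^2 + 72*x + 288 = (x - 6)*(x - 4)*(x + 2)*(x + 6) = 0.
  ⇒ x = -6, -2, 4, 6

f''(x) = 4*x^3 - 6*x^2 - 88*x + 72
Second-derivative test at each critical point:
  f''(-6) = -480 < 0 → local maximum
  f''(-2) = 192 > 0 → local minimum
  f''(4) = -120 < 0 → local maximum
  f''(6) = 192 > 0 → local minimum

Critical points: x = -6 (local maximum); x = -2 (local minimum); x = 4 (local maximum); x = 6 (local minimum)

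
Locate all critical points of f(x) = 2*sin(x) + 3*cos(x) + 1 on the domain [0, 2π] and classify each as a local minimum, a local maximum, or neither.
f'(x) = -3*sin(x) + 2*cos(x)

Solve f'(x) = 0 on [0, 2π]:
  f'(x) = 0 ⇔ 2*cos(x) = 3*sin(x) ⇔ tan(x) = 2/3, i.e. x = arctan(2/3) + nπ; keep the solutions lying in [0, 2π].
  ⇒ x = atan(2/3) ≈ 0.5880, atan(2/3) + pi ≈ 3.7296

f''(x) = -2*sin(x) - 3*cos(x)
Second-derivative test at each critical point:
  f''(0.5880) = -3.6056 < 0 → local maximum
  f''(3.7296) = 3.6056 > 0 → local minimum

Critical points: x = atan(2/3) ≈ 0.5880 (local maximum); x = atan(2/3) + pi ≈ 3.7296 (local minimum)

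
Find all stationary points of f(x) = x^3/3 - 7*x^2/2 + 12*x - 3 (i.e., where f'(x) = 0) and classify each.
f'(x) = x^2 - 7*x + 12

Solve f'(x) = 0:
  Factor: x^2 - 7*x + 12 = (x - 4)*(x - 3) = 0.
  ⇒ x = 3, 4

f''(x) = 2*x - 7
Second-derivative test at each critical point:
  f''(3) = -1 < 0 → local maximum
  f''(4) = 1 > 0 → local minimum

Critical points: x = 3 (local maximum); x = 4 (local minimum)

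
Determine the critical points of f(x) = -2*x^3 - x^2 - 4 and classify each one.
f'(x) = 2*x*(-3*x - 1)

Solve f'(x) = 0:
  Factor: -6*x^2 - 2*x = -2*x*(3*x + 1) = 0.
  ⇒ x = -1/3, 0

f''(x) = -12*x - 2
Second-derivative test at each critical point:
  f''(-1/3) = 2 > 0 → local minimum
  f''(0) = -2 < 0 → local maximum

Critical points: x = -1/3 (local minimum); x = 0 (local maximum)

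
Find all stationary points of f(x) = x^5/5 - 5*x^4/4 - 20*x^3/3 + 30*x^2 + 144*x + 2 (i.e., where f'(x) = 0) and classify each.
f'(x) = x^4 - 5*x^3 - 20*x^2 + 60*x + 144

Solve f'(x) = 0:
  Factor: x^4 - 5*x^3 - 20*x^2 + 60*x + 144 = (x - 6)*(x - 4)*(x + 2)*(x + 3) = 0.
  ⇒ x = -3, -2, 4, 6

f''(x) = 4*x^3 - 15*x^2 - 40*x + 60
Second-derivative test at each critical point:
  f''(-3) = -63 < 0 → local maximum
  f''(-2) = 48 > 0 → local minimum
  f''(4) = -84 < 0 → local maximum
  f''(6) = 144 > 0 → local minimum

Critical points: x = -3 (local maximum); x = -2 (local minimum); x = 4 (local maximum); x = 6 (local minimum)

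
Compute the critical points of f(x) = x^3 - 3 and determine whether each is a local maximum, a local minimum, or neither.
f'(x) = 3*x^2

Solve f'(x) = 0:
  ⇒ x = 0

f''(x) = 6*x
Second-derivative test at each critical point:
  f''(0) = 0, so the second-derivative test is inconclusive; use the first-derivative test: f'(-1/4) = 0.1875, f'(1/4) = 0.1875 — f' is positive on both sides (no sign change) → neither a local maximum nor a local minimum

Critical points: x = 0 (neither)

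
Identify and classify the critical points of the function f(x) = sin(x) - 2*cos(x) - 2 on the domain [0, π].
f'(x) = 2*sin(x) + cos(x)

Solve f'(x) = 0 on [0, π]:
  f'(x) = 0 ⇔ cos(x) = -2*sin(x) ⇔ tan(x) = -1/2, i.e. x = arctan(-1/2) + nπ; keep the solutions lying in [0, π].
  ⇒ x = pi - atan(1/2) ≈ 2.6779

f''(x) = -sin(x) + 2*cos(x)
Second-derivative test at each critical point:
  f''(2.6779) = -2.2361 < 0 → local maximum

Critical points: x = pi - atan(1/2) ≈ 2.6779 (local maximum)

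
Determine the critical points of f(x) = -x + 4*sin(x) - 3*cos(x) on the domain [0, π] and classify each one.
f'(x) = 3*sin(x) + 4*cos(x) - 1

Solve f'(x) = 0 on [0, π]:
  f'(x) = 0 ⇔ 3*sin(x) + 4*cos(x) = 1. Write the left side as R·cos(x + φ) with R = √(4² + (-3)²) = 5, cos φ = 4/5, sin φ = -3/5; then cos(x + φ) = 1/5. Solve for x and keep the solutions lying in [0, π].
  ⇒ x = atan((3 + 8*sqrt(6))/(4 - 6*sqrt(6))) + pi ≈ 2.0129

f''(x) = -4*sin(x) + 3*cos(x)
Second-derivative test at each critical point:
  f''(2.0129) = -4.8990 < 0 → local maximum

Critical points: x = atan((3 + 8*sqrt(6))/(4 - 6*sqrt(6))) + pi ≈ 2.0129 (local maximum)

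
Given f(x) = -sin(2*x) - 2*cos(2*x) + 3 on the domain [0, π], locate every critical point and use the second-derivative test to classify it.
f'(x) = 4*sin(2*x) - 2*cos(2*x)

Solve f'(x) = 0 on [0, π]:
  f'(x) = 0 ⇔ -cos(2*x) = -2*sin(2*x) ⇔ tan(2*x) = 1/2, i.e. 2*x = arctan(1/2) + nπ; keep the solutions lying in [0, π].
  ⇒ x = atan(1/2)/2 ≈ 0.2318, atan(1/2)/2 + pi/2 ≈ 1.8026

f''(x) = 4*sin(2*x) + 8*cos(2*x)
Second-derivative test at each critical point:
  f''(0.2318) = 8.9443 > 0 → local minimum
  f''(1.8026) = -8.9443 < 0 → local maximum

Critical points: x = atan(1/2)/2 ≈ 0.2318 (local minimum); x = atan(1/2)/2 + pi/2 ≈ 1.8026 (local maximum)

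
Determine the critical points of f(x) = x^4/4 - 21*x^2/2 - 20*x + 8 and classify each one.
f'(x) = x^3 - 21*x - 20

Solve f'(x) = 0:
  Factor: x^3 - 21*x - 20 = (x - 5)*(x + 1)*(x + 4) = 0.
  ⇒ x = -4, -1, 5

f''(x) = 3*x^2 - 21
Second-derivative test at each critical point:
  f''(-4) = 27 > 0 → local minimum
  f''(-1) = -18 < 0 → local maximum
  f''(5) = 54 > 0 → local minimum

Critical points: x = -4 (local minimum); x = -1 (local maximum); x = 5 (local minimum)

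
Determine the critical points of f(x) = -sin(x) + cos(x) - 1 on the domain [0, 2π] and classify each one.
f'(x) = -sin(x) - cos(x)

Solve f'(x) = 0 on [0, 2π]:
  f'(x) = 0 ⇔ -cos(x) = sin(x) ⇔ tan(x) = -1, i.e. x = arctan(-1) + nπ; keep the solutions lying in [0, 2π].
  ⇒ x = 3*pi/4 ≈ 2.3562, 7*pi/4 ≈ 5.4978

f''(x) = sin(x) - cos(x)
Second-derivative test at each critical point:
  f''(2.3562) = 1.4142 > 0 → local minimum
  f''(5.4978) = -1.4142 < 0 → local maximum

Critical points: x = 3*pi/4 ≈ 2.3562 (local minimum); x = 7*pi/4 ≈ 5.4978 (local maximum)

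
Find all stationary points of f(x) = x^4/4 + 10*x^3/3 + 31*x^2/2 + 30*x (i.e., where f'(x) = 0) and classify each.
f'(x) = x^3 + 10*x^2 + 31*x + 30

Solve f'(x) = 0:
  Factor: x^3 + 10*x^2 + 31*x + 30 = (x + 2)*(x + 3)*(x + 5) = 0.
  ⇒ x = -5, -3, -2

f''(x) = 3*x^2 + 20*x + 31
Second-derivative test at each critical point:
  f''(-5) = 6 > 0 → local minimum
  f''(-3) = -2 < 0 → local maximum
  f''(-2) = 3 > 0 → local minimum

Critical points: x = -5 (local minimum); x = -3 (local maximum); x = -2 (local minimum)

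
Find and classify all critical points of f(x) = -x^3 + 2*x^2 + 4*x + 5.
f'(x) = -3*x^2 + 4*x + 4

Solve f'(x) = 0:
  Factor: -3*x^2 + 4*x + 4 = -(x - 2)*(3*x + 2) = 0.
  ⇒ x = -2/3, 2

f''(x) = 4 - 6*x
Second-derivative test at each critical point:
  f''(-2/3) = 8 > 0 → local minimum
  f''(2) = -8 < 0 → local maximum

Critical points: x = -2/3 (local minimum); x = 2 (local maximum)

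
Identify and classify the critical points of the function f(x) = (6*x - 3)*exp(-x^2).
f'(x) = 6*(-x*(2*x - 1) + 1)*exp(-x^2)

Solve f'(x) = 0:
  f'(x) = (-12*x^2 + 6*x + 6)·exp(-x^2) and exp(-x^2) > 0 for every x, so f'(x) = 0 ⇔ -12*x^2 + 6*x + 6 = 0.
  Factor: -12*x^2 + 6*x + 6 = -6*(x - 1)*(2*x + 1) = 0.
  ⇒ x = -1/2, 1

f''(x) = 6*(2*x^2*(2*x - 1) - 6*x + 1)*exp(-x^2)
Second-derivative test at each critical point:
  f''(-1/2) = 14.0184 > 0 → local minimum
  f''(1) = -6.6218 < 0 → local maximum

Critical points: x = -1/2 (local minimum); x = 1 (local maximum)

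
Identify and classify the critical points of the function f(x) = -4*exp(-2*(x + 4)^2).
f'(x) = 16*(x + 4)*exp(-2*(x + 4)^2)

Solve f'(x) = 0:
  f'(x) = (16*x + 64)·exp(-2*(x + 4)^2) and exp(-2*(x + 4)^2) > 0 for every x, so f'(x) = 0 ⇔ 16*x + 64 = 0.
  Factor: 16*x + 64 = 16*(x + 4) = 0.
  ⇒ x = -4

f''(x) = 16*(1 - 4*(x + 4)^2)*exp(-2*(x + 4)^2)
Second-derivative test at each critical point:
  f''(-4) = 16 > 0 → local minimum

Critical points: x = -4 (local minimum)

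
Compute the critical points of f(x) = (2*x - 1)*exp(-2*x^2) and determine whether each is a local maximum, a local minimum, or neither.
f'(x) = 2*(-2*x*(2*x - 1) + 1)*exp(-2*x^2)

Solve f'(x) = 0:
  f'(x) = (-8*x^2 + 4*x + 2)·exp(-2*x^2) and exp(-2*x^2) > 0 for every x, so f'(x) = 0 ⇔ -8*x^2 + 4*x + 2 = 0.
  Factor: -8*x^2 + 4*x + 2 = -2*(4*x^2 - 2*x - 1); 4*x^2 - 2*x - 1 = 0 has no rational roots; quadratic formula: x = (2 ± √20)/8.
  ⇒ x = 1/4 - sqrt(5)/4 ≈ -0.3090, 1/4 + sqrt(5)/4 ≈ 0.8090

f''(x) = 4*(4*x^2*(2*x - 1) - 6*x + 1)*exp(-2*x^2)
Second-derivative test at each critical point:
  f''(-0.3090) = 7.3893 > 0 → local minimum
  f''(0.8090) = -2.4157 < 0 → local maximum

Critical points: x = 1/4 - sqrt(5)/4 ≈ -0.3090 (local minimum); x = 1/4 + sqrt(5)/4 ≈ 0.8090 (local maximum)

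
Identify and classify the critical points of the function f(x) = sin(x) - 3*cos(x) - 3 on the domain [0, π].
f'(x) = 3*sin(x) + cos(x)

Solve f'(x) = 0 on [0, π]:
  f'(x) = 0 ⇔ cos(x) = -3*sin(x) ⇔ tan(x) = -1/3, i.e. x = arctan(-1/3) + nπ; keep the solutions lying in [0, π].
  ⇒ x = pi - atan(1/3) ≈ 2.8198

f''(x) = -sin(x) + 3*cos(x)
Second-derivative test at each critical point:
  f''(2.8198) = -3.1623 < 0 → local maximum

Critical points: x = pi - atan(1/3) ≈ 2.8198 (local maximum)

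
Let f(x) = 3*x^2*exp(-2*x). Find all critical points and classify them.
f'(x) = 6*x*(1 - x)*exp(-2*x)

Solve f'(x) = 0:
  f'(x) = (-6*x^2 + 6*x)·exp(-2*x) and exp(-2*x) > 0 for every x, so f'(x) = 0 ⇔ -6*x^2 + 6*x = 0.
  Factor: -6*x^2 + 6*x = -6*x*(x - 1) = 0.
  ⇒ x = 0, 1

f''(x) = 6*(2*x^2 - 4*x + 1)*exp(-2*x)
Second-derivative test at each critical point:
  f''(0) = 6 > 0 → local minimum
  f''(1) = -0.8120 < 0 → local maximum

Critical points: x = 0 (local minimum); x = 1 (local maximum)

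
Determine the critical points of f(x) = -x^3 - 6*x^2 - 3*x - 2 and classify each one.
f'(x) = -3*x^2 - 12*x - 3

Solve f'(x) = 0:
  Factor: -3*x^2 - 12*x - 3 = -3*(x^2 + 4*x + 1); x^2 + 4*x + 1 = 0 has no rational roots; quadratic formula: x = (-4 ± √12)/2.
  ⇒ x = -2 - sqrt(3) ≈ -3.7321, -2 + sqrt(3) ≈ -0.2679

f''(x) = -6*x - 12
Second-derivative test at each critical point:
  f''(-3.7321) = 10.3923 > 0 → local minimum
  f''(-0.2679) = -10.3923 < 0 → local maximum

Critical points: x = -2 - sqrt(3) ≈ -3.7321 (local minimum); x = -2 + sqrt(3) ≈ -0.2679 (local maximum)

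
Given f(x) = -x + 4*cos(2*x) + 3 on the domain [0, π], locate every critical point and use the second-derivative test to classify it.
f'(x) = -8*sin(2*x) - 1

Solve f'(x) = 0 on [0, π]:
  f'(x) = 0 ⇔ sin(2*x) = -1/8, i.e. 2*x = arcsin(-1/8) + 2nπ or 2*x = π − arcsin(-1/8) + 2nπ; keep the solutions lying in [0, π].
  ⇒ x = asin(1/8)/2 + pi/2 ≈ 1.6335, pi - asin(1/8)/2 ≈ 3.0789

f''(x) = -16*cos(2*x)
Second-derivative test at each critical point:
  f''(1.6335) = 15.8745 > 0 → local minimum
  f''(3.0789) = -15.8745 < 0 → local maximum

Critical points: x = asin(1/8)/2 + pi/2 ≈ 1.6335 (local minimum); x = pi - asin(1/8)/2 ≈ 3.0789 (local maximum)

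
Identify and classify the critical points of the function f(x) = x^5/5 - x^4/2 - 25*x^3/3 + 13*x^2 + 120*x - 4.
f'(x) = x^4 - 2*x^3 - 25*x^2 + 26*x + 120

Solve f'(x) = 0:
  Factor: x^4 - 2*x^3 - 25*x^2 + 26*x + 120 = (x - 5)*(x - 3)*(x + 2)*(x + 4) = 0.
  ⇒ x = -4, -2, 3, 5

f''(x) = 4*x^3 - 6*x^2 - 50*x + 26
Second-derivative test at each critical point:
  f''(-4) = -126 < 0 → local maximum
  f''(-2) = 70 > 0 → local minimum
  f''(3) = -70 < 0 → local maximum
  f''(5) = 126 > 0 → local minimum

Critical points: x = -4 (local maximum); x = -2 (local minimum); x = 3 (local maximum); x = 5 (local minimum)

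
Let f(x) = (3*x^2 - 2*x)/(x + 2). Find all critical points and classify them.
f'(x) = (3*x^2 + 12*x - 4)/(x^2 + 4*x + 4)

Solve f'(x) = 0:
  f'(x) = (3*x^2 + 12*x - 4)/(x + 2)^2; the denominator is positive wherever f is defined, so f'(x) = 0 ⇔ 3*x^2 + 12*x - 4 = 0.
  3*x^2 + 12*x - 4 = 0 has no rational roots; quadratic formula: x = (-12 ± √192)/6.
  ⇒ x = -4*sqrt(3)/3 - 2 ≈ -4.3094, -2 + 4*sqrt(3)/3 ≈ 0.3094

f''(x) = 32/(x^3 + 6*x^2 + 12*x + 8)
Second-derivative test at each critical point:
  f''(-4.3094) = -2.5981 < 0 → local maximum
  f''(0.3094) = 2.5981 > 0 → local minimum

Critical points: x = -4*sqrt(3)/3 - 2 ≈ -4.3094 (local maximum); x = -2 + 4*sqrt(3)/3 ≈ 0.3094 (local minimum)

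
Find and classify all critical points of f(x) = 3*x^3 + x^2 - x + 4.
f'(x) = 9*x^2 + 2*x - 1

Solve f'(x) = 0:
  9*x^2 + 2*x - 1 = 0 has no rational roots; quadratic formula: x = (-2 ± √40)/18.
  ⇒ x = -sqrt(10)/9 - 1/9 ≈ -0.4625, -1/9 + sqrt(10)/9 ≈ 0.2403

f''(x) = 18*x + 2
Second-derivative test at each critical point:
  f''(-0.4625) = -6.3246 < 0 → local maximum
  f''(0.2403) = 6.3246 > 0 → local minimum

Critical points: x = -sqrt(10)/9 - 1/9 ≈ -0.4625 (local maximum); x = -1/9 + sqrt(10)/9 ≈ 0.2403 (local minimum)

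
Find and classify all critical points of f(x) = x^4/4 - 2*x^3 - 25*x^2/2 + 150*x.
f'(x) = x^3 - 6*x^2 - 25*x + 150

Solve f'(x) = 0:
  Factor: x^3 - 6*x^2 - 25*x + 150 = (x - 6)*(x - 5)*(x + 5) = 0.
  ⇒ x = -5, 5, 6

f''(x) = 3*x^2 - 12*x - 25
Second-derivative test at each critical point:
  f''(-5) = 110 > 0 → local minimum
  f''(5) = -10 < 0 → local maximum
  f''(6) = 11 > 0 → local minimum

Critical points: x = -5 (local minimum); x = 5 (local maximum); x = 6 (local minimum)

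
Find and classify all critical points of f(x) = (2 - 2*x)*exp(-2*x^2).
f'(x) = 2*(4*x*(x - 1) - 1)*exp(-2*x^2)

Solve f'(x) = 0:
  f'(x) = (8*x^2 - 8*x - 2)·exp(-2*x^2) and exp(-2*x^2) > 0 for every x, so f'(x) = 0 ⇔ 8*x^2 - 8*x - 2 = 0.
  Factor: 8*x^2 - 8*x - 2 = 2*(4*x^2 - 4*x - 1); 4*x^2 - 4*x - 1 = 0 has no rational roots; quadratic formula: x = (4 ± √32)/8.
  ⇒ x = 1/2 - sqrt(2)/2 ≈ -0.2071, 1/2 + sqrt(2)/2 ≈ 1.2071

f''(x) = 8*(4*x^2*(1 - x) + 3*x - 1)*exp(-2*x^2)
Second-derivative test at each critical point:
  f''(-0.2071) = -10.3836 < 0 → local maximum
  f''(1.2071) = 0.6137 > 0 → local minimum

Critical points: x = 1/2 - sqrt(2)/2 ≈ -0.2071 (local maximum); x = 1/2 + sqrt(2)/2 ≈ 1.2071 (local minimum)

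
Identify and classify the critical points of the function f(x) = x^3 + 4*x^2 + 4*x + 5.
f'(x) = 3*x^2 + 8*x + 4

Solve f'(x) = 0:
  Factor: 3*x^2 + 8*x + 4 = (x + 2)*(3*x + 2) = 0.
  ⇒ x = -2, -2/3

f''(x) = 6*x + 8
Second-derivative test at each critical point:
  f''(-2) = -4 < 0 → local maximum
  f''(-2/3) = 4 > 0 → local minimum

Critical points: x = -2 (local maximum); x = -2/3 (local minimum)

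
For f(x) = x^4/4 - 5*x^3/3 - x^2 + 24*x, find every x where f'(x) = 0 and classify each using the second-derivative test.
f'(x) = x^3 - 5*x^2 - 2*x + 24

Solve f'(x) = 0:
  Factor: x^3 - 5*x^2 - 2*x + 24 = (x - 4)*(x - 3)*(x + 2) = 0.
  ⇒ x = -2, 3, 4

f''(x) = 3*x^2 - 10*x - 2
Second-derivative test at each critical point:
  f''(-2) = 30 > 0 → local minimum
  f''(3) = -5 < 0 → local maximum
  f''(4) = 6 > 0 → local minimum

Critical points: x = -2 (local minimum); x = 3 (local maximum); x = 4 (local minimum)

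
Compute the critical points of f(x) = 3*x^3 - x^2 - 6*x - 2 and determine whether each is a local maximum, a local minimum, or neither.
f'(x) = 9*x^2 - 2*x - 6

Solve f'(x) = 0:
  9*x^2 - 2*x - 6 = 0 has no rational roots; quadratic formula: x = (2 ± √220)/18.
  ⇒ x = 1/9 - sqrt(55)/9 ≈ -0.7129, 1/9 + sqrt(55)/9 ≈ 0.9351

f''(x) = 18*x - 2
Second-derivative test at each critical point:
  f''(-0.7129) = -14.8324 < 0 → local maximum
  f''(0.9351) = 14.8324 > 0 → local minimum

Critical points: x = 1/9 - sqrt(55)/9 ≈ -0.7129 (local maximum); x = 1/9 + sqrt(55)/9 ≈ 0.9351 (local minimum)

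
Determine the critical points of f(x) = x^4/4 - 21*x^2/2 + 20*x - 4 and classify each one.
f'(x) = x^3 - 21*x + 20

Solve f'(x) = 0:
  Factor: x^3 - 21*x + 20 = (x - 4)*(x - 1)*(x + 5) = 0.
  ⇒ x = -5, 1, 4

f''(x) = 3*x^2 - 21
Second-derivative test at each critical point:
  f''(-5) = 54 > 0 → local minimum
  f''(1) = -18 < 0 → local maximum
  f''(4) = 27 > 0 → local minimum

Critical points: x = -5 (local minimum); x = 1 (local maximum); x = 4 (local minimum)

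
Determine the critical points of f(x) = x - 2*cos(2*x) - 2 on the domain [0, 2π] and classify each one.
f'(x) = 4*sin(2*x) + 1

Solve f'(x) = 0 on [0, 2π]:
  f'(x) = 0 ⇔ sin(2*x) = -1/4, i.e. 2*x = arcsin(-1/4) + 2nπ or 2*x = π − arcsin(-1/4) + 2nπ; keep the solutions lying in [0, 2π].
  ⇒ x = asin(1/4)/2 + pi/2 ≈ 1.6971, pi - asin(1/4)/2 ≈ 3.0153, asin(1/4)/2 + 3*pi/2 ≈ 4.8387, -asin(1/4)/2 + 2*pi ≈ 6.1568

f''(x) = 8*cos(2*x)
Second-derivative test at each critical point:
  f''(1.6971) = -7.7460 < 0 → local maximum
  f''(3.0153) = 7.7460 > 0 → local minimum
  f''(4.8387) = -7.7460 < 0 → local maximum
  f''(6.1568) = 7.7460 > 0 → local minimum

Critical points: x = asin(1/4)/2 + pi/2 ≈ 1.6971 (local maximum); x = pi - asin(1/4)/2 ≈ 3.0153 (local minimum); x = asin(1/4)/2 + 3*pi/2 ≈ 4.8387 (local maximum); x = -asin(1/4)/2 + 2*pi ≈ 6.1568 (local minimum)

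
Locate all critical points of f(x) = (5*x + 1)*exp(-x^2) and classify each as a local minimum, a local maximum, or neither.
f'(x) = (-2*x*(5*x + 1) + 5)*exp(-x^2)

Solve f'(x) = 0:
  f'(x) = (-10*x^2 - 2*x + 5)·exp(-x^2) and exp(-x^2) > 0 for every x, so f'(x) = 0 ⇔ -10*x^2 - 2*x + 5 = 0.
  10*x^2 + 2*x - 5 = 0 has no rational roots; quadratic formula: x = (-2 ± √204)/20.
  ⇒ x = -sqrt(51)/10 - 1/10 ≈ -0.8141, -1/10 + sqrt(51)/10 ≈ 0.6141

f''(x) = 2*(2*x^2*(5*x + 1) - 15*x - 1)*exp(-x^2)
Second-derivative test at each critical point:
  f''(-0.8141) = 7.3613 > 0 → local minimum
  f''(0.6141) = -9.7952 < 0 → local maximum

Critical points: x = -sqrt(51)/10 - 1/10 ≈ -0.8141 (local minimum); x = -1/10 + sqrt(51)/10 ≈ 0.6141 (local maximum)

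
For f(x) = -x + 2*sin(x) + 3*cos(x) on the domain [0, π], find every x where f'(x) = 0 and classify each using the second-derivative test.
f'(x) = -3*sin(x) + 2*cos(x) - 1

Solve f'(x) = 0 on [0, π]:
  f'(x) = 0 ⇔ -3*sin(x) + 2*cos(x) = 1. Write the left side as R·cos(x + φ) with R = √(2² + 3²) = sqrt(13), cos φ = 2*sqrt(13)/13, sin φ = 3*sqrt(13)/13; then cos(x + φ) = sqrt(13)/13. Solve for x and keep the solutions lying in [0, π].
  ⇒ x = atan((-3 + 4*sqrt(3))/(2 + 6*sqrt(3))) ≈ 0.3070

f''(x) = -2*sin(x) - 3*cos(x)
Second-derivative test at each critical point:
  f''(0.3070) = -3.4641 < 0 → local maximum

Critical points: x = atan((-3 + 4*sqrt(3))/(2 + 6*sqrt(3))) ≈ 0.3070 (local maximum)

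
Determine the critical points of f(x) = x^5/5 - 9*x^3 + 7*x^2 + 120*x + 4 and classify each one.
f'(x) = x^4 - 27*x^2 + 14*x + 120

Solve f'(x) = 0:
  Factor: x^4 - 27*x^2 + 14*x + 120 = (x - 4)*(x - 3)*(x + 2)*(x + 5) = 0.
  ⇒ x = -5, -2, 3, 4

f''(x) = 4*x^3 - 54*x + 14
Second-derivative test at each critical point:
  f''(-5) = -216 < 0 → local maximum
  f''(-2) = 90 > 0 → local minimum
  f''(3) = -40 < 0 → local maximum
  f''(4) = 54 > 0 → local minimum

Critical points: x = -5 (local maximum); x = -2 (local minimum); x = 3 (local maximum); x = 4 (local minimum)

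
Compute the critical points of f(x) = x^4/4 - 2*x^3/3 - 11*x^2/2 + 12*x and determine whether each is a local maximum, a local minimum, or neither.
f'(x) = x^3 - 2*x^2 - 11*x + 12

Solve f'(x) = 0:
  Factor: x^3 - 2*x^2 - 11*x + 12 = (x - 4)*(x - 1)*(x + 3) = 0.
  ⇒ x = -3, 1, 4

f''(x) = 3*x^2 - 4*x - 11
Second-derivative test at each critical point:
  f''(-3) = 28 > 0 → local minimum
  f''(1) = -12 < 0 → local maximum
  f''(4) = 21 > 0 → local minimum

Critical points: x = -3 (local minimum); x = 1 (local maximum); x = 4 (local minimum)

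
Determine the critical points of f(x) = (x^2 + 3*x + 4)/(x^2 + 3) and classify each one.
f'(x) = (-3*x^2 - 2*x + 9)/(x^4 + 6*x^2 + 9)

Solve f'(x) = 0:
  f'(x) = -(3*x^2 + 2*x - 9)/(x^2 + 3)^2; the denominator is positive wherever f is defined, so f'(x) = 0 ⇔ -3*x^2 - 2*x + 9 = 0.
  3*x^2 + 2*x - 9 = 0 has no rational roots; quadratic formula: x = (-2 ± √112)/6.
  ⇒ x = -2*sqrt(7)/3 - 1/3 ≈ -2.0972, -1/3 + 2*sqrt(7)/3 ≈ 1.4305

f''(x) = 6*(x^3 + x^2 - 9*x - 1)/(x^6 + 9*x^4 + 27*x^2 + 27)
Second-derivative test at each critical point:
  f''(-2.0972) = 0.1934 > 0 → local minimum
  f''(1.4305) = -0.4156 < 0 → local maximum

Critical points: x = -2*sqrt(7)/3 - 1/3 ≈ -2.0972 (local minimum); x = -1/3 + 2*sqrt(7)/3 ≈ 1.4305 (local maximum)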